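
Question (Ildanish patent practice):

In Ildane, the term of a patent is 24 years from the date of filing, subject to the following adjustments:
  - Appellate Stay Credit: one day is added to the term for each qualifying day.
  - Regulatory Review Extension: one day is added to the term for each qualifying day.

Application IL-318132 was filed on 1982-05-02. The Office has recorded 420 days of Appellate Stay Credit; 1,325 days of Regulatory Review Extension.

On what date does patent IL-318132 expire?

February 10, 2011

Base term: filing date + 24 years → 2 May 2006.
Appellate Stay Credit: +420 days → 26 June 2007.
Regulatory Review Extension: +1325 days → 10 February 2011.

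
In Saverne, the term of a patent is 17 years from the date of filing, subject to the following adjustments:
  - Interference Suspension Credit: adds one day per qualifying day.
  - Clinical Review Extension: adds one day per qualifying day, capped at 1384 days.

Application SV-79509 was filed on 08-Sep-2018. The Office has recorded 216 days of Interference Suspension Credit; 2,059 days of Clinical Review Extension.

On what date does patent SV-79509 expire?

Base term: filing date + 17 years → 8 September 2035.
Interference Suspension Credit: +216 days → 11 April 2036.
Clinical Review Extension: 2059 days claimed exceeds the 1384-day cap, so +1384 days → 25 January 2040.

2040-01-25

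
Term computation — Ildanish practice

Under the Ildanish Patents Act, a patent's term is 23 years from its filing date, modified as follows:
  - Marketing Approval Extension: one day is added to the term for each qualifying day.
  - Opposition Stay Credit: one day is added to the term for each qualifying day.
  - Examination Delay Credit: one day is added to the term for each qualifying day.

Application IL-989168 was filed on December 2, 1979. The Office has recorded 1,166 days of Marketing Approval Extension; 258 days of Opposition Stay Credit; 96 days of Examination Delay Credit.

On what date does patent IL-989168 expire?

Base term: filing date + 23 years → 2 December 2002.
Marketing Approval Extension: +1166 days → 10 February 2006.
Opposition Stay Credit: +258 days → 26 October 2006.
Examination Delay Credit: +96 days → 30 January 2007.

2007-01-30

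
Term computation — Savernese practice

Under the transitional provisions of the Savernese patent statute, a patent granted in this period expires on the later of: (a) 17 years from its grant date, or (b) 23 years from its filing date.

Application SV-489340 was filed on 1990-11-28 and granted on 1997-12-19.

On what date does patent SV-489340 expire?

December 19, 2014

(a) grant + 17 years → 19 December 2014.
(b) filing + 23 years → 28 November 2013.
Later of the two: 19 December 2014.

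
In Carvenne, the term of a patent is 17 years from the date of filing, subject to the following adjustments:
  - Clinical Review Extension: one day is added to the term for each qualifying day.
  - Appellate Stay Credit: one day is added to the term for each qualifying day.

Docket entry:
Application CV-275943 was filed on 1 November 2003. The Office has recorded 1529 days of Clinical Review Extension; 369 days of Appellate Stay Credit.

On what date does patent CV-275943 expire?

Base term: filing date + 17 years → 1 November 2020.
Clinical Review Extension: +1529 days → 8 January 2025.
Appellate Stay Credit: +369 days → 12 January 2026.

January 12, 2026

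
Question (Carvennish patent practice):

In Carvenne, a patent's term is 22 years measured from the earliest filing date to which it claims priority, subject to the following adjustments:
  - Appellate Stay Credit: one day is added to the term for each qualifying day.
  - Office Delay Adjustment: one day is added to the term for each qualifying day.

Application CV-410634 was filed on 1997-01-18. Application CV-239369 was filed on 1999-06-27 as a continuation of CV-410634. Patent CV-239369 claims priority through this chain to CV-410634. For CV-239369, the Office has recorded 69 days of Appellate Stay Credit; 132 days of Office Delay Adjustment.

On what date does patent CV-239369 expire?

Earliest priority filing: 18 January 1997.
Base term: 18 January 1997 + 22 years → 18 January 2019.
Appellate Stay Credit: +69 days → 28 March 2019.
Office Delay Adjustment: +132 days → 7 August 2019.

August 7, 2019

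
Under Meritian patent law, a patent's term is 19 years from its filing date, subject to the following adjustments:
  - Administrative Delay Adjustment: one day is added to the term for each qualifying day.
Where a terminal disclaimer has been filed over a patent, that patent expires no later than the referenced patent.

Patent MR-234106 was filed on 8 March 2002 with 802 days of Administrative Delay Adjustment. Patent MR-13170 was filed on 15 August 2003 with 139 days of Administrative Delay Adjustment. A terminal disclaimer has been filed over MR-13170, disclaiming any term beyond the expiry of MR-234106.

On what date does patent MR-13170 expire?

2023-01-01

Natural term of MR-13170:
  Base: filing + 19 years → 15 August 2022.
  Administrative Delay Adjustment: +139 days → 1 January 2023.
Expiry of referenced patent MR-234106:
  Base: filing + 19 years → 8 March 2021.
  Administrative Delay Adjustment: +802 days → 19 May 2023.
Terminal disclaimer: MR-13170 expires on the earlier of 1 January 2023 and 19 May 2023.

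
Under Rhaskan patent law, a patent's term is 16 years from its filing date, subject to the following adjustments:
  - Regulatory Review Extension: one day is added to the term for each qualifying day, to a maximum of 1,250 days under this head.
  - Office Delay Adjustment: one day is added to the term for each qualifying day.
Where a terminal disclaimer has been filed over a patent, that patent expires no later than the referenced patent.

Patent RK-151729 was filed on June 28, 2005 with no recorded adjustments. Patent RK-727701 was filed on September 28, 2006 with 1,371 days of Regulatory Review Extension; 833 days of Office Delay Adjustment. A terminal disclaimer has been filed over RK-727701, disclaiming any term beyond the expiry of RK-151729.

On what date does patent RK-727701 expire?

June 28, 2021

Natural term of RK-727701:
  Base: filing + 16 years → 28 September 2022.
  Regulatory Review Extension: 1371 days claimed exceeds the 1250-day cap, so +1250 days → 1 March 2026.
  Office Delay Adjustment: +833 days → 11 June 2028.
Expiry of referenced patent RK-151729:
  Base: filing + 16 years → 28 June 2021.
Terminal disclaimer: RK-727701 expires on the earlier of 11 June 2028 and 28 June 2021.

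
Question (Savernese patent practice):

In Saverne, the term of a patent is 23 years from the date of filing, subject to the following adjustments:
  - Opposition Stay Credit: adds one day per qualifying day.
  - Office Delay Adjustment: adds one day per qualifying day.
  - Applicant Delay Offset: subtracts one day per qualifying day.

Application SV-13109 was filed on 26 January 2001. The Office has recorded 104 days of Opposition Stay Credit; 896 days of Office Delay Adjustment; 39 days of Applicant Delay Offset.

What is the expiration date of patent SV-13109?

2026-09-13

Base term: filing date + 23 years → 26 January 2024.
Opposition Stay Credit: +104 days → 9 May 2024.
Office Delay Adjustment: +896 days → 22 October 2026.
Applicant Delay Offset: −39 days → 13 September 2026.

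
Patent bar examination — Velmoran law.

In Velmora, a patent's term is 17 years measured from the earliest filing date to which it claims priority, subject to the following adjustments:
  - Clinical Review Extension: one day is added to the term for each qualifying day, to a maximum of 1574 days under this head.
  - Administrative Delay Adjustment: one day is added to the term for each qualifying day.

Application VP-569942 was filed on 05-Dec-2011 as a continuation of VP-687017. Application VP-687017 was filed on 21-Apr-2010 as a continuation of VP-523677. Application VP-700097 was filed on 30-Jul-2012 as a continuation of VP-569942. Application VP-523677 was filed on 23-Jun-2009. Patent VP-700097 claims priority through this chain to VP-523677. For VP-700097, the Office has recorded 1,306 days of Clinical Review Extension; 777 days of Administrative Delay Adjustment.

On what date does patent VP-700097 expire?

Earliest priority filing: 23 June 2009.
Base term: 23 June 2009 + 17 years → 23 June 2026.
Clinical Review Extension: 1306 days (within the 1574-day cap) → +1306 days → 19 January 2030.
Administrative Delay Adjustment: +777 days → 6 March 2032.

March 6, 2032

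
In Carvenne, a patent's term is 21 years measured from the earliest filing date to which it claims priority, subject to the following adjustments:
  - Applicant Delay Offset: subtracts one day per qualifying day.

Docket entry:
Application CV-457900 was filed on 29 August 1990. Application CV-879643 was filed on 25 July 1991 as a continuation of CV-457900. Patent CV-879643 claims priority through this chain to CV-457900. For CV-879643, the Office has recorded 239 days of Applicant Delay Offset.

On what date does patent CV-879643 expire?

Earliest priority filing: 29 August 1990.
Base term: 29 August 1990 + 21 years → 29 August 2011.
Applicant Delay Offset: −239 days → 2 January 2011.

2011-01-02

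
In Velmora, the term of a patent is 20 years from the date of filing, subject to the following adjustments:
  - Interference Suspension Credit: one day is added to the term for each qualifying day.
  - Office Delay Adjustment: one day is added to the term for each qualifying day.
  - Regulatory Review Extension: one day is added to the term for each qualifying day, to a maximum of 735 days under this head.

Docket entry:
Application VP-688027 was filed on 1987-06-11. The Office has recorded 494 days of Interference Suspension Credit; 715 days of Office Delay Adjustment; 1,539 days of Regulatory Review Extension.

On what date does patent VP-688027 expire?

Base term: filing date + 20 years → 11 June 2007.
Interference Suspension Credit: +494 days → 17 October 2008.
Office Delay Adjustment: +715 days → 2 October 2010.
Regulatory Review Extension: 1539 days claimed exceeds the 735-day cap, so +735 days → 6 October 2012.

2012-10-06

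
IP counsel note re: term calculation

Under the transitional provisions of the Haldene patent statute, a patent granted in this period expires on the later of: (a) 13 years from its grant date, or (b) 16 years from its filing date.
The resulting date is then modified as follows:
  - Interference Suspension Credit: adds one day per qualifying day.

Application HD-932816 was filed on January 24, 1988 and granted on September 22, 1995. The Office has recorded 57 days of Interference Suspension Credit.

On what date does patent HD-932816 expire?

2008-11-18

(a) grant + 13 years → 22 September 2008.
(b) filing + 16 years → 24 January 2004.
Later of the two: 22 September 2008.
Interference Suspension Credit: +57 days → 18 November 2008.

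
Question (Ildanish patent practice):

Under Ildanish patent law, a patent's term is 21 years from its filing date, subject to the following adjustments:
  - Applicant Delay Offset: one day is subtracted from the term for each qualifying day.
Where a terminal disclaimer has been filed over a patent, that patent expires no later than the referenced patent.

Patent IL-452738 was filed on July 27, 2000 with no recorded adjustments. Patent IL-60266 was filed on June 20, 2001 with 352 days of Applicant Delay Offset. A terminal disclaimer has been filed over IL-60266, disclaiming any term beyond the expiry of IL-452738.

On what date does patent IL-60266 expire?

Natural term of IL-60266:
  Base: filing + 21 years → 20 June 2022.
  Applicant Delay Offset: −352 days → 3 July 2021.
Expiry of referenced patent IL-452738:
  Base: filing + 21 years → 27 July 2021.
Terminal disclaimer: IL-60266 expires on the earlier of 3 July 2021 and 27 July 2021.

2021-07-03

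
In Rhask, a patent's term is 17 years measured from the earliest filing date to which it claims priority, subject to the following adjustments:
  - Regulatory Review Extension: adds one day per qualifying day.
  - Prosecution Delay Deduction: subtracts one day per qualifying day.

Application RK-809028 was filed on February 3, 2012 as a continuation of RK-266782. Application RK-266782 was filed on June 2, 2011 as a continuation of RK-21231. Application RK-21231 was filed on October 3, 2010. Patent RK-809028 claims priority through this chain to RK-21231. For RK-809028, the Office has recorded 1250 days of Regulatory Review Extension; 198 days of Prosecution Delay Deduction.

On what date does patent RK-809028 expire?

August 20, 2030

Earliest priority filing: 3 October 2010.
Base term: 3 October 2010 + 17 years → 3 October 2027.
Regulatory Review Extension: +1250 days → 6 March 2031.
Prosecution Delay Deduction: −198 days → 20 August 2030.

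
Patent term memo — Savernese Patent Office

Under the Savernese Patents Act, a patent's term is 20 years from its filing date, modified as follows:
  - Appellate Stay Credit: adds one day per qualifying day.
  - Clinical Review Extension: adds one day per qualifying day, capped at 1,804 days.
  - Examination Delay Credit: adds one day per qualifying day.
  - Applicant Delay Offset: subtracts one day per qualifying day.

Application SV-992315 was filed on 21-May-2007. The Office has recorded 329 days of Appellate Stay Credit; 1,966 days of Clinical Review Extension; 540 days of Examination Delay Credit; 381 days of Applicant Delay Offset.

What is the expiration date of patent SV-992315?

2033-08-29

Base term: filing date + 20 years → 21 May 2027.
Appellate Stay Credit: +329 days → 14 April 2028.
Clinical Review Extension: 1966 days claimed exceeds the 1804-day cap, so +1804 days → 23 March 2033.
Examination Delay Credit: +540 days → 14 September 2034.
Applicant Delay Offset: −381 days → 29 August 2033.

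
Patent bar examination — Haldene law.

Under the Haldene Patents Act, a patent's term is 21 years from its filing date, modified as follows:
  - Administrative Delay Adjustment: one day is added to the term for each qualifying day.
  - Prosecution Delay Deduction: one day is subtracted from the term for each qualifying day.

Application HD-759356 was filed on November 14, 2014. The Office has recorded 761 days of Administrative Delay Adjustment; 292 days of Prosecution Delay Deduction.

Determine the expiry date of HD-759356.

2037-02-25

Base term: filing date + 21 years → 14 November 2035.
Administrative Delay Adjustment: +761 days → 14 December 2037.
Prosecution Delay Deduction: −292 days → 25 February 2037.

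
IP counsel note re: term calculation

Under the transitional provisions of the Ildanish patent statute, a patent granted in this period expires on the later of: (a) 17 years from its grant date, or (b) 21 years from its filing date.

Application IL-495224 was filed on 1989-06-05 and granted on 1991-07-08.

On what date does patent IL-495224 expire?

(a) grant + 17 years → 8 July 2008.
(b) filing + 21 years → 5 June 2010.
Later of the two: 5 June 2010.

June 5, 2010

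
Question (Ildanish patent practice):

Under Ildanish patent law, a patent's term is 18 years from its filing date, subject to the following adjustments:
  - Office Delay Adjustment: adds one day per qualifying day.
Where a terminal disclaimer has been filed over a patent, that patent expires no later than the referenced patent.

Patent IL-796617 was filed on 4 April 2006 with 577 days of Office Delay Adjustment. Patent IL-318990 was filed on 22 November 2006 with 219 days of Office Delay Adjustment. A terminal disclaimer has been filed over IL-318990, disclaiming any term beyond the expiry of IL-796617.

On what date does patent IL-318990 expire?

2025-06-29

Natural term of IL-318990:
  Base: filing + 18 years → 22 November 2024.
  Office Delay Adjustment: +219 days → 29 June 2025.
Expiry of referenced patent IL-796617:
  Base: filing + 18 years → 4 April 2024.
  Office Delay Adjustment: +577 days → 2 November 2025.
Terminal disclaimer: IL-318990 expires on the earlier of 29 June 2025 and 2 November 2025.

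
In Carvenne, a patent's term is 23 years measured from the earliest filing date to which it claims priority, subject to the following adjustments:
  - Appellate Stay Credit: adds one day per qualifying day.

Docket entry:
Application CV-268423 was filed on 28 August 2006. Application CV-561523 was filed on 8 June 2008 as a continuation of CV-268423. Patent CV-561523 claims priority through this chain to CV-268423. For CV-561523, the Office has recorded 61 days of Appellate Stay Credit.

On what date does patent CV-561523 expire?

Earliest priority filing: 28 August 2006.
Base term: 28 August 2006 + 23 years → 28 August 2029.
Appellate Stay Credit: +61 days → 28 October 2029.

2029-10-28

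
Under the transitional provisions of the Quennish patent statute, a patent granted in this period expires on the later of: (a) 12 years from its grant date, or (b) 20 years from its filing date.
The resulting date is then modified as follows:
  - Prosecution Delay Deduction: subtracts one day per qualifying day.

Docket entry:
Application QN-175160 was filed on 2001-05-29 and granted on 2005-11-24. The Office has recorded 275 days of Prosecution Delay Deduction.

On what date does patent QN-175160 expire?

2020-08-27

(a) grant + 12 years → 24 November 2017.
(b) filing + 20 years → 29 May 2021.
Later of the two: 29 May 2021.
Prosecution Delay Deduction: −275 days → 27 August 2020.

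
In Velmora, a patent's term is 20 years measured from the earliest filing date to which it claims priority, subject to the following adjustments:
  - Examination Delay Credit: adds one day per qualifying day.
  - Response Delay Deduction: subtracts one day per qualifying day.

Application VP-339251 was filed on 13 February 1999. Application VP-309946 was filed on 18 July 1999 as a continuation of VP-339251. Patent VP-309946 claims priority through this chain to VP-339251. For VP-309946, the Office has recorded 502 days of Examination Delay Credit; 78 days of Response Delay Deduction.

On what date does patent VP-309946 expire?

Earliest priority filing: 13 February 1999.
Base term: 13 February 1999 + 20 years → 13 February 2019.
Examination Delay Credit: +502 days → 29 June 2020.
Response Delay Deduction: −78 days → 12 April 2020.

2020-04-12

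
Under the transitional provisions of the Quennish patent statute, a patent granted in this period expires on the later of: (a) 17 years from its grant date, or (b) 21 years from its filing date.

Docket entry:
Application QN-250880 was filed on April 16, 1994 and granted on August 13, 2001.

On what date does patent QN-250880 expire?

(a) grant + 17 years → 13 August 2018.
(b) filing + 21 years → 16 April 2015.
Later of the two: 13 August 2018.

2018-08-13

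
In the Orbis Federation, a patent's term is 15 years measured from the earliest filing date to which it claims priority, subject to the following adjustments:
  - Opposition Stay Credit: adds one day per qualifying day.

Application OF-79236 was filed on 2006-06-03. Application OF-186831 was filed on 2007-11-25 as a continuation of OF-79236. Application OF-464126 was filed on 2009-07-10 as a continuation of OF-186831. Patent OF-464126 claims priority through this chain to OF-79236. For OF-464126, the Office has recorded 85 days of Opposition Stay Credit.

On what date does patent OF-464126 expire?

Earliest priority filing: 3 June 2006.
Base term: 3 June 2006 + 15 years → 3 June 2021.
Opposition Stay Credit: +85 days → 27 August 2021.

2021-08-27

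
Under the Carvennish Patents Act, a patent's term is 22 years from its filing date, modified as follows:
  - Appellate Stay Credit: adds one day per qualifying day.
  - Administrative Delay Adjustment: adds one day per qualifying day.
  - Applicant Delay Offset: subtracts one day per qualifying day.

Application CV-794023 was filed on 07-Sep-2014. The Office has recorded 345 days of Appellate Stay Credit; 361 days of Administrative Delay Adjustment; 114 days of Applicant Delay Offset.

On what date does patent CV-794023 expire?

April 22, 2038

Base term: filing date + 22 years → 7 September 2036.
Appellate Stay Credit: +345 days → 18 August 2037.
Administrative Delay Adjustment: +361 days → 14 August 2038.
Applicant Delay Offset: −114 days → 22 April 2038.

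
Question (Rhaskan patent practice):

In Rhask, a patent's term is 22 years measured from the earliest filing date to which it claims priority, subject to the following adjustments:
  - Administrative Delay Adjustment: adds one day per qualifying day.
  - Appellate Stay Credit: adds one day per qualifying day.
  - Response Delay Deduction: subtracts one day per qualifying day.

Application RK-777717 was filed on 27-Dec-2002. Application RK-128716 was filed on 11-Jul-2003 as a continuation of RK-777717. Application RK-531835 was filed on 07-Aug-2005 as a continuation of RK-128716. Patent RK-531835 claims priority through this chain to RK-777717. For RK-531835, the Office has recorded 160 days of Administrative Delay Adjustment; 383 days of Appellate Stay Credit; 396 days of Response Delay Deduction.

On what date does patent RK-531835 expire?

May 23, 2025

Earliest priority filing: 27 December 2002.
Base term: 27 December 2002 + 22 years → 27 December 2024.
Administrative Delay Adjustment: +160 days → 5 June 2025.
Appellate Stay Credit: +383 days → 23 June 2026.
Response Delay Deduction: −396 days → 23 May 2025.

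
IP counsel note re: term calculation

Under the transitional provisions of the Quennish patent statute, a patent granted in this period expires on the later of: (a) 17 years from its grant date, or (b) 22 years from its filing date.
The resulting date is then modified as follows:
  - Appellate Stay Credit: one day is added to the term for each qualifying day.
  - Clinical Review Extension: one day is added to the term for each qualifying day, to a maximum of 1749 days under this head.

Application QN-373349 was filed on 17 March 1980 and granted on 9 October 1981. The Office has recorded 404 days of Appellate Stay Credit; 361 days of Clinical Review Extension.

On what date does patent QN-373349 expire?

April 20, 2004

(a) grant + 17 years → 9 October 1998.
(b) filing + 22 years → 17 March 2002.
Later of the two: 17 March 2002.
Appellate Stay Credit: +404 days → 25 April 2003.
Clinical Review Extension: 361 days (within the 1749-day cap) → +361 days → 20 April 2004.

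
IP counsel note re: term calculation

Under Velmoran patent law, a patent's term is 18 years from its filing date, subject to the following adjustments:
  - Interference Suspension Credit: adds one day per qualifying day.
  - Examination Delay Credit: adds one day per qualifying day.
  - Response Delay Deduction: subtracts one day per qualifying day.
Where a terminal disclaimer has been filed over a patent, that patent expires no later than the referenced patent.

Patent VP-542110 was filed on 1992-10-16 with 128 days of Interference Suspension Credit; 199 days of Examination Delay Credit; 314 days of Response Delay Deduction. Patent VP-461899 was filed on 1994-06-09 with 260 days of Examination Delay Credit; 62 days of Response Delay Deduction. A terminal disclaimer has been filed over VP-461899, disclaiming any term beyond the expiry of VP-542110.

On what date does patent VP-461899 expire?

Natural term of VP-461899:
  Base: filing + 18 years → 9 June 2012.
  Examination Delay Credit: +260 days → 24 February 2013.
  Response Delay Deduction: −62 days → 24 December 2012.
Expiry of referenced patent VP-542110:
  Base: filing + 18 years → 16 October 2010.
  Interference Suspension Credit: +128 days → 21 February 2011.
  Examination Delay Credit: +199 days → 8 September 2011.
  Response Delay Deduction: −314 days → 29 October 2010.
Terminal disclaimer: VP-461899 expires on the earlier of 24 December 2012 and 29 October 2010.

2010-10-29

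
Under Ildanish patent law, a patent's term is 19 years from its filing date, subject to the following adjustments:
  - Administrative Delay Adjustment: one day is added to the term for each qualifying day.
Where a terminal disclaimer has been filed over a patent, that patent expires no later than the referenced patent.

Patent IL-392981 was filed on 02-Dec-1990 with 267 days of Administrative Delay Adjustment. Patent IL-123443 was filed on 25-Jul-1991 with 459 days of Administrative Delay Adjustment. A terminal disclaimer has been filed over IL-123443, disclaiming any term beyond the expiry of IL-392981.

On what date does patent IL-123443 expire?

August 26, 2010

Natural term of IL-123443:
  Base: filing + 19 years → 25 July 2010.
  Administrative Delay Adjustment: +459 days → 27 October 2011.
Expiry of referenced patent IL-392981:
  Base: filing + 19 years → 2 December 2009.
  Administrative Delay Adjustment: +267 days → 26 August 2010.
Terminal disclaimer: IL-123443 expires on the earlier of 27 October 2011 and 26 August 2010.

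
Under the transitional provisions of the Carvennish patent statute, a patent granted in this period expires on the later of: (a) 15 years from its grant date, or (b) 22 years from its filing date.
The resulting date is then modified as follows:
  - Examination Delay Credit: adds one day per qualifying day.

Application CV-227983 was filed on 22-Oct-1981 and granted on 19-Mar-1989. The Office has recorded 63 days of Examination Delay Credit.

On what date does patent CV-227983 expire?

2004-05-21

(a) grant + 15 years → 19 March 2004.
(b) filing + 22 years → 22 October 2003.
Later of the two: 19 March 2004.
Examination Delay Credit: +63 days → 21 May 2004.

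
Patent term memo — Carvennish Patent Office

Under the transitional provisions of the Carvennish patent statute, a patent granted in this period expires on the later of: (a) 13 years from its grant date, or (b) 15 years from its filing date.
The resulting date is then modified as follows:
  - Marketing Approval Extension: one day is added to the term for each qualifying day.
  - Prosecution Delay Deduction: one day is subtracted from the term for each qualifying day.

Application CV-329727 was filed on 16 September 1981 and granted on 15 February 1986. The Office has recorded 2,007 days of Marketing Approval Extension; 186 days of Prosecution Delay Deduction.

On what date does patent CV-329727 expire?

(a) grant + 13 years → 15 February 1999.
(b) filing + 15 years → 16 September 1996.
Later of the two: 15 February 1999.
Marketing Approval Extension: +2007 days → 14 August 2004.
Prosecution Delay Deduction: −186 days → 10 February 2004.

2004-02-10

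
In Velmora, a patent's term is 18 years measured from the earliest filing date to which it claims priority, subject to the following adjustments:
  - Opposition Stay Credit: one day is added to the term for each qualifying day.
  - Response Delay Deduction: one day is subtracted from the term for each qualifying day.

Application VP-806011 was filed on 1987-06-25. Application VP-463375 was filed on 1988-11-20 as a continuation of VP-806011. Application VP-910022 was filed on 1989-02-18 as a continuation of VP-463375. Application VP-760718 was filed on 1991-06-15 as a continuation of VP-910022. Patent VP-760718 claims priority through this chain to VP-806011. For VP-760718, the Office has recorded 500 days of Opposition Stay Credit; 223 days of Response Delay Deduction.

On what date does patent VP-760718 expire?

2006-03-29

Earliest priority filing: 25 June 1987.
Base term: 25 June 1987 + 18 years → 25 June 2005.
Opposition Stay Credit: +500 days → 7 November 2006.
Response Delay Deduction: −223 days → 29 March 2006.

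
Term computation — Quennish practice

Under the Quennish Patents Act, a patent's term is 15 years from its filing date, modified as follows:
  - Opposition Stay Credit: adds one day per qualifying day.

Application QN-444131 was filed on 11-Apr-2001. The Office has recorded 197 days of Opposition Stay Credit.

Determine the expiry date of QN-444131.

Base term: filing date + 15 years → 11 April 2016.
Opposition Stay Credit: +197 days → 25 October 2016.

2016-10-25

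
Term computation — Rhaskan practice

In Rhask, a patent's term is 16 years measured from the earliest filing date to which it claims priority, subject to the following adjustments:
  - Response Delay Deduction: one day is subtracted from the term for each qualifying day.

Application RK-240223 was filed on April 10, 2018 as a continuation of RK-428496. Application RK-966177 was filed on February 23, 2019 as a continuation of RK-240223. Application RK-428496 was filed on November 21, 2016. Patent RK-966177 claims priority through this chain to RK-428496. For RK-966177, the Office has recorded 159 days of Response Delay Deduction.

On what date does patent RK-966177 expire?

Earliest priority filing: 21 November 2016.
Base term: 21 November 2016 + 16 years → 21 November 2032.
Response Delay Deduction: −159 days → 15 June 2032.

June 15, 2032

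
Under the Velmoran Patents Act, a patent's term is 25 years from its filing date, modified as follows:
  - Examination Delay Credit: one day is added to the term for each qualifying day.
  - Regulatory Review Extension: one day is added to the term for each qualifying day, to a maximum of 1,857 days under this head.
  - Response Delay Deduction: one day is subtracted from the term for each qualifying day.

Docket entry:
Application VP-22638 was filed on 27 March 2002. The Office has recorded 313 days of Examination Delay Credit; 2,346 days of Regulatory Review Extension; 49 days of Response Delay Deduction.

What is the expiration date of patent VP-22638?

Base term: filing date + 25 years → 27 March 2027.
Examination Delay Credit: +313 days → 3 February 2028.
Regulatory Review Extension: 2346 days claimed exceeds the 1857-day cap, so +1857 days → 5 March 2033.
Response Delay Deduction: −49 days → 15 January 2033.

January 15, 2033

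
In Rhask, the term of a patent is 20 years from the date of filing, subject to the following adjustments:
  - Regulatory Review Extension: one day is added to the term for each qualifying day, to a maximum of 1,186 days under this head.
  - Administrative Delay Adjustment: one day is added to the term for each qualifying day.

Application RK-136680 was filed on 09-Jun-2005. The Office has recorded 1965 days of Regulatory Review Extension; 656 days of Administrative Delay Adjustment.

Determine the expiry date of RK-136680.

2030-06-25

Base term: filing date + 20 years → 9 June 2025.
Regulatory Review Extension: 1965 days claimed exceeds the 1186-day cap, so +1186 days → 7 September 2028.
Administrative Delay Adjustment: +656 days → 25 June 2030.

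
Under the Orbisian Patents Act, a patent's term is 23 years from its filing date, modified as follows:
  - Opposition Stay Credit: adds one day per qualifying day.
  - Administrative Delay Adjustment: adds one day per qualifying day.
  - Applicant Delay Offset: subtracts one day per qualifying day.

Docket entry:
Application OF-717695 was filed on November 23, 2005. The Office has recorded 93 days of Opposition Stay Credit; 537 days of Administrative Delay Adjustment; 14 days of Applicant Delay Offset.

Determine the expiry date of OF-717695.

2030-08-01

Base term: filing date + 23 years → 23 November 2028.
Opposition Stay Credit: +93 days → 24 February 2029.
Administrative Delay Adjustment: +537 days → 15 August 2030.
Applicant Delay Offset: −14 days → 1 August 2030.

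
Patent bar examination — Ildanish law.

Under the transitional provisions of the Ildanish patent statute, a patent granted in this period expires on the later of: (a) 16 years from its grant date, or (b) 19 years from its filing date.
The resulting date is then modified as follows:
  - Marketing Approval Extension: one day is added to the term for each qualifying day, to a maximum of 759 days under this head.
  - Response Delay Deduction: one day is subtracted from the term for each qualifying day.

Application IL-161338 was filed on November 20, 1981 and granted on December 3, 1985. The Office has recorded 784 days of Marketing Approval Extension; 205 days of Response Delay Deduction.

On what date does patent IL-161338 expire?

(a) grant + 16 years → 3 December 2001.
(b) filing + 19 years → 20 November 2000.
Later of the two: 3 December 2001.
Marketing Approval Extension: 784 days claimed exceeds the 759-day cap, so +759 days → 1 January 2004.
Response Delay Deduction: −205 days → 10 June 2003.

2003-06-10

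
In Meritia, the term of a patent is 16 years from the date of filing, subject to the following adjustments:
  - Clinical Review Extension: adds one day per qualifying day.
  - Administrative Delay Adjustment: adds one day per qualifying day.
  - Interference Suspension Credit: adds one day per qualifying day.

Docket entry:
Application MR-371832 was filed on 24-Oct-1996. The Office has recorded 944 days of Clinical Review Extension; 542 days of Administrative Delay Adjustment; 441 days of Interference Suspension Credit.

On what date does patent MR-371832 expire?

Base term: filing date + 16 years → 24 October 2012.
Clinical Review Extension: +944 days → 26 May 2015.
Administrative Delay Adjustment: +542 days → 18 November 2016.
Interference Suspension Credit: +441 days → 2 February 2018.

2018-02-02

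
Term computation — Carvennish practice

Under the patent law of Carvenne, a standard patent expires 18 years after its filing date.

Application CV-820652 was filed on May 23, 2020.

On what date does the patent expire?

Filing date + 18 years → 23 May 2038.

2038-05-23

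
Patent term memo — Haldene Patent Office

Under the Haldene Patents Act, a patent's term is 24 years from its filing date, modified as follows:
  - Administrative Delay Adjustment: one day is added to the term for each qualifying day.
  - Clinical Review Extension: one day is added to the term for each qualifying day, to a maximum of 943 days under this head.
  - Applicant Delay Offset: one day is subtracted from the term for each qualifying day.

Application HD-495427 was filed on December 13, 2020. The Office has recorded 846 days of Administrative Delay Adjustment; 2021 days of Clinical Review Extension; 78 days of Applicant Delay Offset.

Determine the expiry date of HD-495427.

2049-08-20

Base term: filing date + 24 years → 13 December 2044.
Administrative Delay Adjustment: +846 days → 8 April 2047.
Clinical Review Extension: 2021 days claimed exceeds the 943-day cap, so +943 days → 6 November 2049.
Applicant Delay Offset: −78 days → 20 August 2049.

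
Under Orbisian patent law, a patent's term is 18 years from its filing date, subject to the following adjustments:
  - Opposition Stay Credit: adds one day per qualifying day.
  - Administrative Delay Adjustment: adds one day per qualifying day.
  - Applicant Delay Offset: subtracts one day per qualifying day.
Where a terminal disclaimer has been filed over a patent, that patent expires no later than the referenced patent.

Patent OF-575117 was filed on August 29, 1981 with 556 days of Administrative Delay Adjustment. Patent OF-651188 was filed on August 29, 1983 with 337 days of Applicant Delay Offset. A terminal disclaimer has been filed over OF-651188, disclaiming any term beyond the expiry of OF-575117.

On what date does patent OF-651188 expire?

September 26, 2000

Natural term of OF-651188:
  Base: filing + 18 years → 29 August 2001.
  Applicant Delay Offset: −337 days → 26 September 2000.
Expiry of referenced patent OF-575117:
  Base: filing + 18 years → 29 August 1999.
  Administrative Delay Adjustment: +556 days → 7 March 2001.
Terminal disclaimer: OF-651188 expires on the earlier of 26 September 2000 and 7 March 2001.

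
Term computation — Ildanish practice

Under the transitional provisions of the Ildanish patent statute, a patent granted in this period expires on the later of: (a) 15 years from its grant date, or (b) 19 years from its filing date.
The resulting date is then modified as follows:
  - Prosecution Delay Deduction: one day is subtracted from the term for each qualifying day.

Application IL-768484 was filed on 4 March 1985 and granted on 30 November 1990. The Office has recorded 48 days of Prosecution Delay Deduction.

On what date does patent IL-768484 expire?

2005-10-13

(a) grant + 15 years → 30 November 2005.
(b) filing + 19 years → 4 March 2004.
Later of the two: 30 November 2005.
Prosecution Delay Deduction: −48 days → 13 October 2005.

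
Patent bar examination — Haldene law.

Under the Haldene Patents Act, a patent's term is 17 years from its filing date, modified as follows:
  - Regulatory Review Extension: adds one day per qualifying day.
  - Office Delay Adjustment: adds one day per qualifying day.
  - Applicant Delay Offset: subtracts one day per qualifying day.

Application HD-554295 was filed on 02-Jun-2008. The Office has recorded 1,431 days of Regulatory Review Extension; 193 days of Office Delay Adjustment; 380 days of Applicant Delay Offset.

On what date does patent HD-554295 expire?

2028-10-28

Base term: filing date + 17 years → 2 June 2025.
Regulatory Review Extension: +1431 days → 3 May 2029.
Office Delay Adjustment: +193 days → 12 November 2029.
Applicant Delay Offset: −380 days → 28 October 2028.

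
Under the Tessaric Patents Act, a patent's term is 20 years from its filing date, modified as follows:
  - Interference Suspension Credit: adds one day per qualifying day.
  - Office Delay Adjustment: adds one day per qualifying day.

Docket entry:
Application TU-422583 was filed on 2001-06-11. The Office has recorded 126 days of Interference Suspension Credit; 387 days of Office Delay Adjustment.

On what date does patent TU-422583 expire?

2022-11-06

Base term: filing date + 20 years → 11 June 2021.
Interference Suspension Credit: +126 days → 15 October 2021.
Office Delay Adjustment: +387 days → 6 November 2022.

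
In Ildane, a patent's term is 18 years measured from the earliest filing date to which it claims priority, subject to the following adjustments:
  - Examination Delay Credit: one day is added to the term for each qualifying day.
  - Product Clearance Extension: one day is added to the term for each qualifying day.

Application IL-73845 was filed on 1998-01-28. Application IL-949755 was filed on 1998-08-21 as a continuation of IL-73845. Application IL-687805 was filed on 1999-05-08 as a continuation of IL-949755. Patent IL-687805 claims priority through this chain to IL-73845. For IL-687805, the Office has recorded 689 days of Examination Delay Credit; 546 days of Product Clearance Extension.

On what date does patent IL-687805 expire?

June 16, 2019

Earliest priority filing: 28 January 1998.
Base term: 28 January 1998 + 18 years → 28 January 2016.
Examination Delay Credit: +689 days → 17 December 2017.
Product Clearance Extension: +546 days → 16 June 2019.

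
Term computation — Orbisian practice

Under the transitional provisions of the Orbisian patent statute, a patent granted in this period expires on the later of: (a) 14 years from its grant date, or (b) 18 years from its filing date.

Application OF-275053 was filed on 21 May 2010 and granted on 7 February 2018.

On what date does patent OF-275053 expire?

(a) grant + 14 years → 7 February 2032.
(b) filing + 18 years → 21 May 2028.
Later of the two: 7 February 2032.

2032-02-07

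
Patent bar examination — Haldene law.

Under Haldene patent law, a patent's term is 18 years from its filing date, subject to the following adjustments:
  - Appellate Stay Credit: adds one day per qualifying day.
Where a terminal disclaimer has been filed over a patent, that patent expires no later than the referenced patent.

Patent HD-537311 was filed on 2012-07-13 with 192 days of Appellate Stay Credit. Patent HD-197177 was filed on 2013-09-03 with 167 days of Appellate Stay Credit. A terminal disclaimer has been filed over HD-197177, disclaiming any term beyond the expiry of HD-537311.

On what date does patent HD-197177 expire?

January 21, 2031

Natural term of HD-197177:
  Base: filing + 18 years → 3 September 2031.
  Appellate Stay Credit: +167 days → 17 February 2032.
Expiry of referenced patent HD-537311:
  Base: filing + 18 years → 13 July 2030.
  Appellate Stay Credit: +192 days → 21 January 2031.
Terminal disclaimer: HD-197177 expires on the earlier of 17 February 2032 and 21 January 2031.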